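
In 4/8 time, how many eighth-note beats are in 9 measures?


Let's work it out.
Time signature 4/8: the bottom number 8 means the eighth note gets one count
The top number 4 means 4 eighth-note beats per measure
Total = 4 × 9 measures
= 36 eighth-note beats


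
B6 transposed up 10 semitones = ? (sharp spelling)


Solution.
B6: chromatic position 11 in octave 6 → absolute = 6×12 + 11 = 83
Transpose up 10: 83 + 10 = 93
93 = 7×12 + 9 → A in octave 7
Result = A7


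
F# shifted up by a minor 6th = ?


Solution.
minor 6th: 6 letter names, 8 semitones
Letter: F + 5 → D
Pitch: F# + 8 semitones, spelled as a D → D
= D


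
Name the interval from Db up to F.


Letter names: D → F spans 3 letter names → a 3rd
Semitones: Db → F = 4 half-steps
A 3rd of 4 semitones is a major 3rd
= major 3rd


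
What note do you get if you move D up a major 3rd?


Reasoning:
major 3rd: 3 letter names, 4 semitones
Letter: D + 2 → F
Pitch: D + 4 semitones, spelled as an F → F#
= F#


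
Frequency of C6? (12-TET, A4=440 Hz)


Working:
f = 440 × 2^(n/12) where n = semitones from A4
C6: 15 semitones from A4
f = 440 × 2^(15/12)
f = 1046.50 Hz


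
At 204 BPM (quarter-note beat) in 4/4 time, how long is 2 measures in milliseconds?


Solution.
Quarter-note beat duration = 60000 / 204 ms
Beats per measure (4/4) = 4
One measure = 4 × 60000 / 204 = 240000 / 204 ms
2 measures = 2 × 240000 / 204 = 480000 / 204
= 2352.9 ms


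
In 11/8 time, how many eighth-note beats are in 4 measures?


Time signature 11/8: the bottom number 8 means the eighth note gets one count
The top number 11 means 11 eighth-note beats per measure
Total = 11 × 4 measures
= 44 eighth-note beats


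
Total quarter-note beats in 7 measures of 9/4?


Let's work it out.
Time signature 9/4: the bottom number 4 means the quarter note gets one count
The top number 9 means 9 quarter-note beats per measure
Total = 9 × 7 measures
= 63 quarter-note beats


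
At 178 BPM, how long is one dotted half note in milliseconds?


Let's work it out.
One quarter-note beat = 60000 / BPM = 60000 / 178 ms
Dotted half note = 3 × quarter note
Duration = 3 × 60000 / 178 = 180000 / 178
= 1011.2 ms


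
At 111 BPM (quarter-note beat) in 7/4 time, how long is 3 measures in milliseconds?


Step by step:
Quarter-note beat duration = 60000 / 111 ms
Beats per measure (7/4) = 7
One measure = 7 × 60000 / 111 = 420000 / 111 ms
3 measures = 3 × 420000 / 111 = 1260000 / 111
= 11351.4 ms


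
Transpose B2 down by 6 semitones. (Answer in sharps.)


B2: chromatic position 11 in octave 2 → absolute = 2×12 + 11 = 35
Transpose down 6: 35 - 6 = 29
29 = 2×12 + 5 → F in octave 2
Result = F2


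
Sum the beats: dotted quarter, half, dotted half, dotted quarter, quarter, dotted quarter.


Beat values:
  dotted quarter = 1.5 beats
  half = 2 beats
  dotted half = 3 beats
  dotted quarter = 1.5 beats
  quarter = 1 beat
  dotted quarter = 1.5 beats
Sum = 1.5 + 2 + 3 + 1.5 + 1 + 1.5
= 10.5 beats


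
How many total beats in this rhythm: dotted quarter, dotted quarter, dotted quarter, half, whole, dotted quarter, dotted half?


Step by step:
Beat values:
  dotted quarter = 1.5 beats
  dotted quarter = 1.5 beats
  dotted quarter = 1.5 beats
  half = 2 beats
  whole = 4 beats
  dotted quarter = 1.5 beats
  dotted half = 3 beats
Sum = 1.5 + 1.5 + 1.5 + 2 + 4 + 1.5 + 3
= 15 beats


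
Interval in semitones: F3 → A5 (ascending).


Solution.
Absolute semitone position = octave×12 + chromatic position
F3: 3×12 + 5 = 41
A5: 5×12 + 9 = 69
Difference = 69 - 41 = 28
= 28 semitones


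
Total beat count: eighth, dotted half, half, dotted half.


Beat values:
  eighth = 0.5 beats
  dotted half = 3 beats
  half = 2 beats
  dotted half = 3 beats
Sum = 0.5 + 3 + 2 + 3
= 8.5 beats


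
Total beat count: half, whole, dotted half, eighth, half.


Solution.
Beat values:
  half = 2 beats
  whole = 4 beats
  dotted half = 3 beats
  eighth = 0.5 beats
  half = 2 beats
Sum = 2 + 4 + 3 + 0.5 + 2
= 11.5 beats


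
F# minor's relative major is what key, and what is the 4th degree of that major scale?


Working:
The relative major shares the key signature and is a minor 3rd above the minor tonic
A minor 3rd above F# is A
→ relative major of F# minor is A major
A major scale: A B C# D E F# G#
= A major; 4th degree = D


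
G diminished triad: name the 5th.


Diminished triad = root + minor 3rd (3 semitones) + diminished 5th (6 semitones)
A triad on G stacks thirds, so the chord tones use letter names G-B-D
Root: G
Minor 3rd above G: Bb
Diminished 5th above G: Db
The 5th = Db


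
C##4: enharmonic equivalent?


Enharmonic notes sound the same pitch but are spelled with different letter names
C## and D name the same pitch class
= D4


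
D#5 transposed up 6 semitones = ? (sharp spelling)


D#5: chromatic position 3 in octave 5 → absolute = 5×12 + 3 = 63
Transpose up 6: 63 + 6 = 69
69 = 5×12 + 9 → A in octave 5
Result = A5


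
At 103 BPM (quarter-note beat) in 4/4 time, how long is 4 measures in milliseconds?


Solution.
Quarter-note beat duration = 60000 / 103 ms
Beats per measure (4/4) = 4
One measure = 4 × 60000 / 103 = 240000 / 103 ms
4 measures = 4 × 240000 / 103 = 960000 / 103
= 9320.4 ms


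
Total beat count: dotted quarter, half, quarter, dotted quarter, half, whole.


Working:
Beat values:
  dotted quarter = 1.5 beats
  half = 2 beats
  quarter = 1 beat
  dotted quarter = 1.5 beats
  half = 2 beats
  whole = 4 beats
Sum = 1.5 + 2 + 1 + 1.5 + 2 + 4
= 12 beats


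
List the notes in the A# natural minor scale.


Step by step:
Natural minor scale pattern: W-H-W-W-H-W-W (2-1-2-2-1-2-2 semitones)
Starting from A#:
  A# + 2 semitones → B#
  B# + 1 semitone → C#
  C# + 2 semitones → D#
  D# + 2 semitones → E#
  E# + 1 semitone → F#
  F# + 2 semitones → G#
  G# + 2 semitones → A#
Scale = A# B# C# D# E# F# G#


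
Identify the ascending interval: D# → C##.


Step by step:
Letter names: D → C spans 7 letter names → a 7th
Semitones: D# → C## = 11 half-steps
A 7th of 11 semitones is a major 7th
= major 7th


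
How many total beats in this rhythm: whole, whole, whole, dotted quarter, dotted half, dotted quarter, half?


Let's work it out.
Beat values:
  whole = 4 beats
  whole = 4 beats
  whole = 4 beats
  dotted quarter = 1.5 beats
  dotted half = 3 beats
  dotted quarter = 1.5 beats
  half = 2 beats
Sum = 4 + 4 + 4 + 1.5 + 3 + 1.5 + 2
= 20 beats


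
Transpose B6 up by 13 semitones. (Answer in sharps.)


B6: chromatic position 11 in octave 6 → absolute = 6×12 + 11 = 83
Transpose up 13: 83 + 13 = 96
96 = 8×12 + 0 → C in octave 8
Result = C8


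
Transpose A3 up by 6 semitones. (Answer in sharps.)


Let's work it out.
A3: chromatic position 9 in octave 3 → absolute = 3×12 + 9 = 45
Transpose up 6: 45 + 6 = 51
51 = 4×12 + 3 → D# in octave 4
Result = D#4


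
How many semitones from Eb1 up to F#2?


Absolute semitone position = octave×12 + chromatic position
Eb1: 1×12 + 3 = 15
F#2: 2×12 + 6 = 30
Difference = 30 - 15 = 15
= 15 semitones


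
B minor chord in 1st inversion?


Working:
Root position: B D F#
1st inversion: move root up an octave
Bass note: D
Notes (bottom to top) = D F# B


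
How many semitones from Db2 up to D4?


Solution.
Absolute semitone position = octave×12 + chromatic position
Db2: 2×12 + 1 = 25
D4: 4×12 + 2 = 50
Difference = 50 - 25 = 25
= 25 semitones


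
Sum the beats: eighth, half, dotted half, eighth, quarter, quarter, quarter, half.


Reasoning:
Beat values:
  eighth = 0.5 beats
  half = 2 beats
  dotted half = 3 beats
  eighth = 0.5 beats
  quarter = 1 beat
  quarter = 1 beat
  quarter = 1 beat
  half = 2 beats
Sum = 0.5 + 2 + 3 + 0.5 + 1 + 1 + 1 + 2
= 11 beats


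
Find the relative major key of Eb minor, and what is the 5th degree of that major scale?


Reasoning:
The relative major shares the key signature and is a minor 3rd above the minor tonic
A minor 3rd above Eb is Gb
→ relative major of Eb minor is Gb major
Gb major scale: Gb Ab Bb Cb Db Eb F
= Gb major; 5th degree = Db


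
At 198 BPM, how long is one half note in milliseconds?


One quarter-note beat = 60000 / BPM = 60000 / 198 ms
Half note = 2 × quarter note
Duration = 2 × 60000 / 198 = 120000 / 198
= 606.1 ms


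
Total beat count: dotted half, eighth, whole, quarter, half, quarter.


Working:
Beat values:
  dotted half = 3 beats
  eighth = 0.5 beats
  whole = 4 beats
  quarter = 1 beat
  half = 2 beats
  quarter = 1 beat
Sum = 3 + 0.5 + 4 + 1 + 2 + 1
= 11.5 beats


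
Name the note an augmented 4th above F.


Solution.
A 4th spans 4 letter names, so from F we land on B
An augmented 4th = 6 semitones above F
Spell B at that pitch: B
= B


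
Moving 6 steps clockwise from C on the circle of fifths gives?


Reasoning:
Each clockwise step on the circle of fifths moves up a perfect 5th
From C: C → G → D → A → E → B → F#/Gb
= F#/Gb


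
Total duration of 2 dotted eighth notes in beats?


Base eighth note = 1/2 beats
Dot 1 adds half the previous value: +1/4
One dotted eighth = 1/2 + 1/4 = 3/4
2 of them = 2 × 3/4 = 3/2
= 3/2 beats


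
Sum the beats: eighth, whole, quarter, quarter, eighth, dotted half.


Let's work it out.
Beat values:
  eighth = 0.5 beats
  whole = 4 beats
  quarter = 1 beat
  quarter = 1 beat
  eighth = 0.5 beats
  dotted half = 3 beats
Sum = 0.5 + 4 + 1 + 1 + 0.5 + 3
= 10 beats


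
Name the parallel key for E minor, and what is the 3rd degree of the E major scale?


Working:
Parallel keys share the same tonic but differ in mode
E minor → parallel is E major
E major scale: E F# G# A B C# D#
= E major; 3rd degree = G#


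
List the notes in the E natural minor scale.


Let's work it out.
Natural minor scale pattern: W-H-W-W-H-W-W (2-1-2-2-1-2-2 semitones)
Starting from E:
  E + 2 semitones → F#
  F# + 1 semitone → G
  G + 2 semitones → A
  A + 2 semitones → B
  B + 1 semitone → C
  C + 2 semitones → D
  D + 2 semitones → E
Scale = E F# G A B C D


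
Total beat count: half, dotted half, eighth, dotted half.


Let's work it out.
Beat values:
  half = 2 beats
  dotted half = 3 beats
  eighth = 0.5 beats
  dotted half = 3 beats
Sum = 2 + 3 + 0.5 + 3
= 8.5 beats


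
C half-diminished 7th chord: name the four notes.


Working:
Half-diminished 7th chord = root + minor 3rd + diminished 5th + minor 7th
Seventh chords stack in thirds, so the letter names are C-E-G-B
Root: C
Minor 3rd above C: Eb
Diminished 5th above C: Gb
Minor 7th above C: Bb
Chord = C Eb Gb Bb


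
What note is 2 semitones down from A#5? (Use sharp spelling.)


Solution.
A#5: chromatic position 10 in octave 5 → absolute = 5×12 + 10 = 70
Transpose down 2: 70 - 2 = 68
68 = 5×12 + 8 → G# in octave 5
Result = G#5


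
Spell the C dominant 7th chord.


Solution.
Dominant 7th chord = root + major 3rd + perfect 5th + minor 7th
Seventh chords stack in thirds, so the letter names are C-E-G-B
Root: C
Major 3rd above C: E
Perfect 5th above C: G
Minor 7th above C: Bb
Chord = C E G Bb


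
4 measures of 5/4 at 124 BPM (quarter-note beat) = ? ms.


Quarter-note beat duration = 60000 / 124 ms
Beats per measure (5/4) = 5
One measure = 5 × 60000 / 124 = 300000 / 124 ms
4 measures = 4 × 300000 / 124 = 1200000 / 124
= 9677.4 ms


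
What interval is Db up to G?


Solution.
Letter names: D → G spans 4 letter names → a 4th
Semitones: Db → G = 6 half-steps
A 4th of 6 semitones is an augmented 4th
= augmented 4th


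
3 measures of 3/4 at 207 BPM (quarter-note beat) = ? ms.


Let's work it out.
Quarter-note beat duration = 60000 / 207 ms
Beats per measure (3/4) = 3
One measure = 3 × 60000 / 207 = 180000 / 207 ms
3 measures = 3 × 180000 / 207 = 540000 / 207
= 2608.7 ms


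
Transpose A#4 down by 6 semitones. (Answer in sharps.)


Reasoning:
A#4: chromatic position 10 in octave 4 → absolute = 4×12 + 10 = 58
Transpose down 6: 58 - 6 = 52
52 = 4×12 + 4 → E in octave 4
Result = E4


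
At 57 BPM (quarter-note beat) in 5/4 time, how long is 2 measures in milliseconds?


Quarter-note beat duration = 60000 / 57 ms
Beats per measure (5/4) = 5
One measure = 5 × 60000 / 57 = 300000 / 57 ms
2 measures = 2 × 300000 / 57 = 600000 / 57
= 10526.3 ms


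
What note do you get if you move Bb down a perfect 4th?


perfect 4th: 4 letter names, 5 semitones
Letter: B - 3 → F
Pitch: Bb - 5 semitones, spelled as an F → F
= F


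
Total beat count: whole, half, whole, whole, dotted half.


Working:
Beat values:
  whole = 4 beats
  half = 2 beats
  whole = 4 beats
  whole = 4 beats
  dotted half = 3 beats
Sum = 4 + 2 + 4 + 4 + 3
= 17 beats


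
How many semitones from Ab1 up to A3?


Step by step:
Absolute semitone position = octave×12 + chromatic position
Ab1: 1×12 + 8 = 20
A3: 3×12 + 9 = 45
Difference = 45 - 20 = 25
= 25 semitones


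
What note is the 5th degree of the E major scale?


Major scale pattern: W-W-H-W-W-W-H (2-2-1-2-2-2-1 semitones)
Starting from E:
  E + 2 semitones → F#
  F# + 2 semitones → G#
  G# + 1 semitone → A
  A + 2 semitones → B
  B + 2 semitones → C#
  C# + 2 semitones → D#
  D# + 1 semitone → E
Scale: E F# G# A B C# D#
Degree 5 = B


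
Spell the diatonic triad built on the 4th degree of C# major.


Let's work it out.
C# major scale: C# D# E# F# G# A# B#
Diatonic triad on degree 4 stacks scale notes 4, 6, 1: F# A# C#
F#→A# = 4 semitones; F#→C# = 7 semitones → major triad
= F# A# C# (major)


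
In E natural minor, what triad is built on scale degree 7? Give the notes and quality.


E natural minor scale: E F# G A B C D
Diatonic triad on degree 7 stacks scale notes 7, 2, 4: D F# A
D→F# = 4 semitones; D→A = 7 semitones → major triad
= D F# A (major)


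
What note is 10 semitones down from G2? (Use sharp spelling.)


Solution.
G2: chromatic position 7 in octave 2 → absolute = 2×12 + 7 = 31
Transpose down 10: 31 - 10 = 21
21 = 1×12 + 9 → A in octave 1
Result = A1


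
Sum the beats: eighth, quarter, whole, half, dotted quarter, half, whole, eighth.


Beat values:
  eighth = 0.5 beats
  quarter = 1 beat
  whole = 4 beats
  half = 2 beats
  dotted quarter = 1.5 beats
  half = 2 beats
  whole = 4 beats
  eighth = 0.5 beats
Sum = 0.5 + 1 + 4 + 2 + 1.5 + 2 + 4 + 0.5
= 15.5 beats


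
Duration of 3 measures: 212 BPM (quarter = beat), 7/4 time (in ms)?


Let's work it out.
Quarter-note beat duration = 60000 / 212 ms
Beats per measure (7/4) = 7
One measure = 7 × 60000 / 212 = 420000 / 212 ms
3 measures = 3 × 420000 / 212 = 1260000 / 212
= 5943.4 ms


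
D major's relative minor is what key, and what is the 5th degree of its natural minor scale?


Solution.
The relative minor shares the major's key signature and starts on its 6th degree
6th degree = a major 6th above the tonic; a major 6th above D is B
→ relative minor of D major is B minor
B natural minor scale: B C# D E F# G A
= B minor; 5th degree = F#


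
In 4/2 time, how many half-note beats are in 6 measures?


Step by step:
Time signature 4/2: the bottom number 2 means the half note gets one count
The top number 4 means 4 half-note beats per measure
Total = 4 × 6 measures
= 24 half-note beats


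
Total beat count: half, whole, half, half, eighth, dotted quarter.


Reasoning:
Beat values:
  half = 2 beats
  whole = 4 beats
  half = 2 beats
  half = 2 beats
  eighth = 0.5 beats
  dotted quarter = 1.5 beats
Sum = 2 + 4 + 2 + 2 + 0.5 + 1.5
= 12 beats


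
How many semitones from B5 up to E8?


Reasoning:
Absolute semitone position = octave×12 + chromatic position
B5: 5×12 + 11 = 71
E8: 8×12 + 4 = 100
Difference = 100 - 71 = 29
= 29 semitones


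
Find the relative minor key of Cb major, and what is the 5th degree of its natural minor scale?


The relative minor shares the major's key signature and starts on its 6th degree
6th degree = a major 6th above the tonic; a major 6th above Cb is Ab
→ relative minor of Cb major is Ab minor
Ab natural minor scale: Ab Bb Cb Db Eb Fb Gb
= Ab minor; 5th degree = Eb


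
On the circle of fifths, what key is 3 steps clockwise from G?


Let's work it out.
Each clockwise step on the circle of fifths moves up a perfect 5th
From G: G → D → A → E
= E


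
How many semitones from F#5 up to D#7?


Step by step:
Absolute semitone position = octave×12 + chromatic position
F#5: 5×12 + 6 = 66
D#7: 7×12 + 3 = 87
Difference = 87 - 66 = 21
= 21 semitones


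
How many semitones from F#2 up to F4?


Working:
Absolute semitone position = octave×12 + chromatic position
F#2: 2×12 + 6 = 30
F4: 4×12 + 5 = 53
Difference = 53 - 30 = 23
= 23 semitones


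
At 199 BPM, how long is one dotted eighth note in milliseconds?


One quarter-note beat = 60000 / BPM = 60000 / 199 ms
Dotted eighth note = 3/4 × quarter note
Duration = 3/4 × 60000 / 199 = 45000 / 199
= 226.1 ms


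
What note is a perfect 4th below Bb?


Working:
A 4th spans 4 letter names, so from B we land on F
A perfect 4th = 5 semitones below Bb
Spell F at that pitch: F
= F


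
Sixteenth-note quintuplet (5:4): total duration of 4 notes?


Let's work it out.
Quintuplet: 5 notes occupy the space of 4 sixteenth notes
Space = 4 × 1/4 = 1 beat
Each quintuplet note = 1 / 5 = 1/5 beats
4 notes = 4 × 1/5 = 4/5
= 4/5 beats


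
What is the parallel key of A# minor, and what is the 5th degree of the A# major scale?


Let's work it out.
Parallel keys share the same tonic but differ in mode
A# minor → parallel is A# major
A# major scale: A# B# C## D# E# F## G##
= A# major; 5th degree = E#


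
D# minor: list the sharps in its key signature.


Let's work it out.
Sharp minor keys follow the circle of fifths: A(0), E(1), B(2), F#(3), C#(4), G#(5), D#(6), A#(7)
D# minor has 6 sharps
Order of sharps: F# C# G# D# A# E# B# → first 6: F#, C#, G#, D#, A#, E#
= F#, C#, G#, D#, A#, E#


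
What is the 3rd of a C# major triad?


Reasoning:
Major triad = root + major 3rd (4 semitones) + perfect 5th (7 semitones)
A triad on C# stacks thirds, so the chord tones use letter names C-E-G
Root: C#
Major 3rd above C#: E#
Perfect 5th above C#: G#
The 3rd = E#


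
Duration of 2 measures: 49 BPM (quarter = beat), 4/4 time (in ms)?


Quarter-note beat duration = 60000 / 49 ms
Beats per measure (4/4) = 4
One measure = 4 × 60000 / 49 = 240000 / 49 ms
2 measures = 2 × 240000 / 49 = 480000 / 49
= 9795.9 ms


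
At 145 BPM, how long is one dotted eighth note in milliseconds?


Let's work it out.
One quarter-note beat = 60000 / BPM = 60000 / 145 ms
Dotted eighth note = 3/4 × quarter note
Duration = 3/4 × 60000 / 145 = 45000 / 145
= 310.3 ms


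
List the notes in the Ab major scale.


Working:
Major scale pattern: W-W-H-W-W-W-H (2-2-1-2-2-2-1 semitones)
Starting from Ab:
  Ab + 2 semitones → Bb
  Bb + 2 semitones → C
  C + 1 semitone → Db
  Db + 2 semitones → Eb
  Eb + 2 semitones → F
  F + 2 semitones → G
  G + 1 semitone → Ab
Scale = Ab Bb C Db Eb F G


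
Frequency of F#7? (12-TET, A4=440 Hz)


f = 440 × 2^(n/12) where n = semitones from A4
F#7: 33 semitones from A4
f = 440 × 2^(33/12)
f = 2959.96 Hz


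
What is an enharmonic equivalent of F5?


Enharmonic notes sound the same pitch but are spelled with different letter names
F and E# name the same pitch class
= E#5


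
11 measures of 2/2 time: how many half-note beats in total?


Step by step:
Time signature 2/2: the bottom number 2 means the half note gets one count
The top number 2 means 2 half-note beats per measure
Total = 2 × 11 measures
= 22 half-note beats


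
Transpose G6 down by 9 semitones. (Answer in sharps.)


Working:
G6: chromatic position 7 in octave 6 → absolute = 6×12 + 7 = 79
Transpose down 9: 79 - 9 = 70
70 = 5×12 + 10 → A# in octave 5
Result = A#5


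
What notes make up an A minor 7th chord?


Minor 7th chord = root + minor 3rd + perfect 5th + minor 7th
Seventh chords stack in thirds, so the letter names are A-C-E-G
Root: A
Minor 3rd above A: C
Perfect 5th above A: E
Minor 7th above A: G
Chord = A C E G


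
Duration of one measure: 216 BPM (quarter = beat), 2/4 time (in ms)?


Working:
Quarter-note beat duration = 60000 / 216 ms
Beats per measure (2/4) = 2
One measure = 2 × 60000 / 216 = 120000 / 216 ms
= 555.6 ms


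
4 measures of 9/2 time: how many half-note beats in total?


Time signature 9/2: the bottom number 2 means the half note gets one count
The top number 9 means 9 half-note beats per measure
Total = 9 × 4 measures
= 36 half-note beats


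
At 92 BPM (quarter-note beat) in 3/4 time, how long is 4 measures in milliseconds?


Let's work it out.
Quarter-note beat duration = 60000 / 92 ms
Beats per measure (3/4) = 3
One measure = 3 × 60000 / 92 = 180000 / 92 ms
4 measures = 4 × 180000 / 92 = 720000 / 92
= 7826.1 ms


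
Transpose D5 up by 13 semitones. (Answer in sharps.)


Reasoning:
D5: chromatic position 2 in octave 5 → absolute = 5×12 + 2 = 62
Transpose up 13: 62 + 13 = 75
75 = 6×12 + 3 → D# in octave 6
Result = D#6


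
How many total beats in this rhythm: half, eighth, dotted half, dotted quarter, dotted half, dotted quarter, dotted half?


Working:
Beat values:
  half = 2 beats
  eighth = 0.5 beats
  dotted half = 3 beats
  dotted quarter = 1.5 beats
  dotted half = 3 beats
  dotted quarter = 1.5 beats
  dotted half = 3 beats
Sum = 2 + 0.5 + 3 + 1.5 + 3 + 1.5 + 3
= 14.5 beats


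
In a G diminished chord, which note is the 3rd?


Solution.
Diminished triad = root + minor 3rd (3 semitones) + diminished 5th (6 semitones)
A triad on G stacks thirds, so the chord tones use letter names G-B-D
Root: G
Minor 3rd above G: Bb
Diminished 5th above G: Db
The 3rd = Bb


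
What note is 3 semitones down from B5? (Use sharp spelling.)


Step by step:
B5: chromatic position 11 in octave 5 → absolute = 5×12 + 11 = 71
Transpose down 3: 71 - 3 = 68
68 = 5×12 + 8 → G# in octave 5
Result = G#5


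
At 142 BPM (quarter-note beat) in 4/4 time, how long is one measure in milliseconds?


Solution.
Quarter-note beat duration = 60000 / 142 ms
Beats per measure (4/4) = 4
One measure = 4 × 60000 / 142 = 240000 / 142 ms
= 1690.1 ms


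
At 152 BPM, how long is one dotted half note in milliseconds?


Reasoning:
One quarter-note beat = 60000 / BPM = 60000 / 152 ms
Dotted half note = 3 × quarter note
Duration = 3 × 60000 / 152 = 180000 / 152
= 1184.2 ms


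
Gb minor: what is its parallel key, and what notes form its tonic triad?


Parallel keys share the same tonic but differ in mode
Gb minor → parallel is Gb major
Tonic triad of Gb major = Gb Bb Db
= Gb major; triad = Gb Bb Db


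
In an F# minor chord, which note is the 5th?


Minor triad = root + minor 3rd (3 semitones) + perfect 5th (7 semitones)
A triad on F# stacks thirds, so the chord tones use letter names F-A-C
Root: F#
Minor 3rd above F#: A
Perfect 5th above F#: C#
The 5th = C#


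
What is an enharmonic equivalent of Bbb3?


Enharmonic notes sound the same pitch but are spelled with different letter names
Bbb and A name the same pitch class
= A3


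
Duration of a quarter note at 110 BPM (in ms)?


Reasoning:
One quarter-note beat = 60000 / BPM = 60000 / 110 ms
Duration = 60000 / 110
= 545.5 ms


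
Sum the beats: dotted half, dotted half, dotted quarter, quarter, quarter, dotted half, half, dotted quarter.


Working:
Beat values:
  dotted half = 3 beats
  dotted half = 3 beats
  dotted quarter = 1.5 beats
  quarter = 1 beat
  quarter = 1 beat
  dotted half = 3 beats
  half = 2 beats
  dotted quarter = 1.5 beats
Sum = 3 + 3 + 1.5 + 1 + 1 + 3 + 2 + 1.5
= 16 beats


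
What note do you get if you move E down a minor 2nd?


minor 2nd: 2 letter names, 1 semitones
Letter: E - 1 → D
Pitch: E - 1 semitones, spelled as a D → D#
= D#


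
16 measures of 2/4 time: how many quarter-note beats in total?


Working:
Time signature 2/4: the bottom number 4 means the quarter note gets one count
The top number 2 means 2 quarter-note beats per measure
Total = 2 × 16 measures
= 32 quarter-note beats


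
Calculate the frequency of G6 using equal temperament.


Reasoning:
f = 440 × 2^(n/12) where n = semitones from A4
G6: 22 semitones from A4
f = 440 × 2^(22/12)
f = 1567.98 Hz


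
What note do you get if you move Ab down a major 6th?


Working:
major 6th: 6 letter names, 9 semitones
Letter: A - 5 → C
Pitch: Ab - 9 semitones, spelled as a C → Cb
= Cb


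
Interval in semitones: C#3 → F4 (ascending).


Absolute semitone position = octave×12 + chromatic position
C#3: 3×12 + 1 = 37
F4: 4×12 + 5 = 53
Difference = 53 - 37 = 16
= 16 semitones


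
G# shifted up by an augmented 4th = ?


augmented 4th: 4 letter names, 6 semitones
Letter: G + 3 → C
Pitch: G# + 6 semitones, spelled as a C → C##
= C##


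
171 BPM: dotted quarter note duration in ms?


Let's work it out.
One quarter-note beat = 60000 / BPM = 60000 / 171 ms
Dotted quarter note = 3/2 × quarter note
Duration = 3/2 × 60000 / 171 = 90000 / 171
= 526.3 ms


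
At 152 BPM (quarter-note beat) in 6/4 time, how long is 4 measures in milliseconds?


Quarter-note beat duration = 60000 / 152 ms
Beats per measure (6/4) = 6
One measure = 6 × 60000 / 152 = 360000 / 152 ms
4 measures = 4 × 360000 / 152 = 1440000 / 152
= 9473.7 ms


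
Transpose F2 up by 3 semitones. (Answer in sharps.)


F2: chromatic position 5 in octave 2 → absolute = 2×12 + 5 = 29
Transpose up 3: 29 + 3 = 32
32 = 2×12 + 8 → G# in octave 2
Result = G#2


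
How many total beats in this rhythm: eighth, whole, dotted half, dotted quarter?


Beat values:
  eighth = 0.5 beats
  whole = 4 beats
  dotted half = 3 beats
  dotted quarter = 1.5 beats
Sum = 0.5 + 4 + 3 + 1.5
= 9 beats


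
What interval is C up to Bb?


Letter names: C → B spans 7 letter names → a 7th
Semitones: C → Bb = 10 half-steps
A 7th of 10 semitones is a minor 7th
= minor 7th


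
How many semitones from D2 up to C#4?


Absolute semitone position = octave×12 + chromatic position
D2: 2×12 + 2 = 26
C#4: 4×12 + 1 = 49
Difference = 49 - 26 = 23
= 23 semitones


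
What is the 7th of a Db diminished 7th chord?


Step by step:
Diminished 7th chord = root + minor 3rd + diminished 5th + diminished 7th
Seventh chords stack in thirds, so the letter names are D-F-A-C
Root: Db
Minor 3rd above Db: Fb
Diminished 5th above Db: Abb
Diminished 7th above Db: Cbb
The 7th = Cbb


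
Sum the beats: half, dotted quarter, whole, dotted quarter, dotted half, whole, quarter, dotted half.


Beat values:
  half = 2 beats
  dotted quarter = 1.5 beats
  whole = 4 beats
  dotted quarter = 1.5 beats
  dotted half = 3 beats
  whole = 4 beats
  quarter = 1 beat
  dotted half = 3 beats
Sum = 2 + 1.5 + 4 + 1.5 + 3 + 4 + 1 + 3
= 20 beats


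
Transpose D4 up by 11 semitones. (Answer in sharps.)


Solution.
D4: chromatic position 2 in octave 4 → absolute = 4×12 + 2 = 50
Transpose up 11: 50 + 11 = 61
61 = 5×12 + 1 → C# in octave 5
Result = C#5


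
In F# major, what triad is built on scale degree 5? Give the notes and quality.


F# major scale: F# G# A# B C# D# E#
Diatonic triad on degree 5 stacks scale notes 5, 7, 2: C# E# G#
C#→E# = 4 semitones; C#→G# = 7 semitones → major triad
= C# E# G# (major)


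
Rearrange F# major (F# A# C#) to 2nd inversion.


Root position: F# A# C#
2nd inversion: move root and 3rd up an octave
Bass note: C#
Notes (bottom to top) = C# F# A#


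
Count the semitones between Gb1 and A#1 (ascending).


Reasoning:
Absolute semitone position = octave×12 + chromatic position
Gb1: 1×12 + 6 = 18
A#1: 1×12 + 10 = 22
Difference = 22 - 18 = 4
= 4 semitones


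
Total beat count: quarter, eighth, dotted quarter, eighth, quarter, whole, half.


Working:
Beat values:
  quarter = 1 beat
  eighth = 0.5 beats
  dotted quarter = 1.5 beats
  eighth = 0.5 beats
  quarter = 1 beat
  whole = 4 beats
  half = 2 beats
Sum = 1 + 0.5 + 1.5 + 0.5 + 1 + 4 + 2
= 10.5 beats


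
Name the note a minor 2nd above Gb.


Step by step:
A 2nd spans 2 letter names, so from G we land on A
A minor 2nd = 1 semitone above Gb
Spell A at that pitch: Abb
= Abb


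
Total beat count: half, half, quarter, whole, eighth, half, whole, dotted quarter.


Beat values:
  half = 2 beats
  half = 2 beats
  quarter = 1 beat
  whole = 4 beats
  eighth = 0.5 beats
  half = 2 beats
  whole = 4 beats
  dotted quarter = 1.5 beats
Sum = 2 + 2 + 1 + 4 + 0.5 + 2 + 4 + 1.5
= 17 beats


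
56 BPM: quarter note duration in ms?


Reasoning:
One quarter-note beat = 60000 / BPM = 60000 / 56 ms
Duration = 60000 / 56
= 1071.4 ms


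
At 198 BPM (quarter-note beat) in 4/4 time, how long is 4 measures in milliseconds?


Let's work it out.
Quarter-note beat duration = 60000 / 198 ms
Beats per measure (4/4) = 4
One measure = 4 × 60000 / 198 = 240000 / 198 ms
4 measures = 4 × 240000 / 198 = 960000 / 198
= 4848.5 ms


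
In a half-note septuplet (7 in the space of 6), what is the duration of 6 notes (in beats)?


Septuplet: 7 notes occupy the space of 6 half notes
Space = 6 × 2 = 12 beats
Each septuplet note = 12 / 7 = 12/7 beats
6 notes = 6 × 12/7 = 72/7
= 72/7 beats


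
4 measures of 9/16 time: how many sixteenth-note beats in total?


Working:
Time signature 9/16: the bottom number 16 means the sixteenth note gets one count
The top number 9 means 9 sixteenth-note beats per measure
Total = 9 × 4 measures
= 36 sixteenth-note beats


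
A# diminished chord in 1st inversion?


Let's work it out.
Root position: A# C# E
1st inversion: move root up an octave
Bass note: C#
Notes (bottom to top) = C# E A#


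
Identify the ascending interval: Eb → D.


Letter names: E → D spans 7 letter names → a 7th
Semitones: Eb → D = 11 half-steps
A 7th of 11 semitones is a major 7th
= major 7th


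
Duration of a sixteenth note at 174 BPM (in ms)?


Working:
One quarter-note beat = 60000 / BPM = 60000 / 174 ms
Sixteenth note = 1/4 × quarter note
Duration = 1/4 × 60000 / 174 = 15000 / 174
= 86.2 ms


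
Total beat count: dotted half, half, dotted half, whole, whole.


Beat values:
  dotted half = 3 beats
  half = 2 beats
  dotted half = 3 beats
  whole = 4 beats
  whole = 4 beats
Sum = 3 + 2 + 3 + 4 + 4
= 16 beats


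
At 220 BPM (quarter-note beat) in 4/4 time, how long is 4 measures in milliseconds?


Let's work it out.
Quarter-note beat duration = 60000 / 220 ms
Beats per measure (4/4) = 4
One measure = 4 × 60000 / 220 = 240000 / 220 ms
4 measures = 4 × 240000 / 220 = 960000 / 220
= 4363.6 ms


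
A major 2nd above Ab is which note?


Let's work it out.
A 2nd spans 2 letter names, so from A we land on B
A major 2nd = 2 semitones above Ab
Spell B at that pitch: Bb
= Bb


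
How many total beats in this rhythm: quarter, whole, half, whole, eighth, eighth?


Let's work it out.
Beat values:
  quarter = 1 beat
  whole = 4 beats
  half = 2 beats
  whole = 4 beats
  eighth = 0.5 beats
  eighth = 0.5 beats
Sum = 1 + 4 + 2 + 4 + 0.5 + 0.5
= 12 beats


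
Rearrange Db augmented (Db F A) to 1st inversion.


Let's work it out.
Root position: Db F A
1st inversion: move root up an octave
Bass note: F
Notes (bottom to top) = F A Db


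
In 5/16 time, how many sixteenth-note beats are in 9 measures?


Solution.
Time signature 5/16: the bottom number 16 means the sixteenth note gets one count
The top number 5 means 5 sixteenth-note beats per measure
Total = 5 × 9 measures
= 45 sixteenth-note beats


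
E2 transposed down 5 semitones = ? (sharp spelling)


Step by step:
E2: chromatic position 4 in octave 2 → absolute = 2×12 + 4 = 28
Transpose down 5: 28 - 5 = 23
23 = 1×12 + 11 → B in octave 1
Result = B1


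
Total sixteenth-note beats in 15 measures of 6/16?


Time signature 6/16: the bottom number 16 means the sixteenth note gets one count
The top number 6 means 6 sixteenth-note beats per measure
Total = 6 × 15 measures
= 90 sixteenth-note beats


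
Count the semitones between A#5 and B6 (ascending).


Step by step:
Absolute semitone position = octave×12 + chromatic position
A#5: 5×12 + 10 = 70
B6: 6×12 + 11 = 83
Difference = 83 - 70 = 13
= 13 semitones


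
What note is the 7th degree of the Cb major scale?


Major scale pattern: W-W-H-W-W-W-H (2-2-1-2-2-2-1 semitones)
Starting from Cb:
  Cb + 2 semitones → Db
  Db + 2 semitones → Eb
  Eb + 1 semitone → Fb
  Fb + 2 semitones → Gb
  Gb + 2 semitones → Ab
  Ab + 2 semitones → Bb
  Bb + 1 semitone → Cb
Scale: Cb Db Eb Fb Gb Ab Bb
Degree 7 = Bb


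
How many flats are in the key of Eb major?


Flat major keys: C(0), F(1), Bb(2), Eb(3), Ab(4), Db(5), Gb(6), Cb(7)
Eb major has 3 flats
Order of flats: Bb Eb Ab Db Gb Cb Fb → first 3: Bb, Eb, Ab
= 3 flats


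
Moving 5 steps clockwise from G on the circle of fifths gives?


Each clockwise step on the circle of fifths moves up a perfect 5th
From G: G → D → A → E → B → F#/Gb
= F#/Gb


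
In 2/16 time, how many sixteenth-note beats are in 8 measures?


Step by step:
Time signature 2/16: the bottom number 16 means the sixteenth note gets one count
The top number 2 means 2 sixteenth-note beats per measure
Total = 2 × 8 measures
= 16 sixteenth-note beats


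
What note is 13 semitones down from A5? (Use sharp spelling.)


A5: chromatic position 9 in octave 5 → absolute = 5×12 + 9 = 69
Transpose down 13: 69 - 13 = 56
56 = 4×12 + 8 → G# in octave 4
Result = G#4


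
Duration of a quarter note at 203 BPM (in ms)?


Let's work it out.
One quarter-note beat = 60000 / BPM = 60000 / 203 ms
Duration = 60000 / 203
= 295.6 ms


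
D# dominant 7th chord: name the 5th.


Step by step:
Dominant 7th chord = root + major 3rd + perfect 5th + minor 7th
Seventh chords stack in thirds, so the letter names are D-F-A-C
Root: D#
Major 3rd above D#: F##
Perfect 5th above D#: A#
Minor 7th above D#: C#
The 5th = A#


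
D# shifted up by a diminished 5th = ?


Reasoning:
diminished 5th: 5 letter names, 6 semitones
Letter: D + 4 → A
Pitch: D# + 6 semitones, spelled as an A → A
= A


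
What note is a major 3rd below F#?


Step by step:
A 3rd spans 3 letter names, so from F we land on D
A major 3rd = 4 semitones below F#
Spell D at that pitch: D
= D


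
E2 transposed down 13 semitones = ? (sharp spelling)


Reasoning:
E2: chromatic position 4 in octave 2 → absolute = 2×12 + 4 = 28
Transpose down 13: 28 - 13 = 15
15 = 1×12 + 3 → D# in octave 1
Result = D#1


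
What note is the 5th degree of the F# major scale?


Working:
Major scale pattern: W-W-H-W-W-W-H (2-2-1-2-2-2-1 semitones)
Starting from F#:
  F# + 2 semitones → G#
  G# + 2 semitones → A#
  A# + 1 semitone → B
  B + 2 semitones → C#
  C# + 2 semitones → D#
  D# + 2 semitones → E#
  E# + 1 semitone → F#
Scale: F# G# A# B C# D# E#
Degree 5 = C#


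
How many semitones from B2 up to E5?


Absolute semitone position = octave×12 + chromatic position
B2: 2×12 + 11 = 35
E5: 5×12 + 4 = 64
Difference = 64 - 35 = 29
= 29 semitones


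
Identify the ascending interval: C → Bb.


Solution.
Letter names: C → B spans 7 letter names → a 7th
Semitones: C → Bb = 10 half-steps
A 7th of 10 semitones is a minor 7th
= minor 7th


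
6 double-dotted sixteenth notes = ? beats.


Solution.
Base sixteenth note = 1/4 beats
Dot 1 adds half the previous value: +1/8
Dot 2 adds half the previous value: +1/16
One double-dotted sixteenth = 1/4 + 1/8 + 1/16 = 7/16
6 of them = 6 × 7/16 = 21/8
= 21/8 beats


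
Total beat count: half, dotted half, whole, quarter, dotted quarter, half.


Reasoning:
Beat values:
  half = 2 beats
  dotted half = 3 beats
  whole = 4 beats
  quarter = 1 beat
  dotted quarter = 1.5 beats
  half = 2 beats
Sum = 2 + 3 + 4 + 1 + 1.5 + 2
= 13.5 beats


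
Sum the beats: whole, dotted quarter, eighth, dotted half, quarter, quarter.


Beat values:
  whole = 4 beats
  dotted quarter = 1.5 beats
  eighth = 0.5 beats
  dotted half = 3 beats
  quarter = 1 beat
  quarter = 1 beat
Sum = 4 + 1.5 + 0.5 + 3 + 1 + 1
= 11 beats


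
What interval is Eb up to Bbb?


Let's work it out.
Letter names: E → B spans 5 letter names → a 5th
Semitones: Eb → Bbb = 6 half-steps
A 5th of 6 semitones is a diminished 5th
= diminished 5th


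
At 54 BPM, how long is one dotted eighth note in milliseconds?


One quarter-note beat = 60000 / BPM = 60000 / 54 ms
Dotted eighth note = 3/4 × quarter note
Duration = 3/4 × 60000 / 54 = 45000 / 54
= 833.3 ms


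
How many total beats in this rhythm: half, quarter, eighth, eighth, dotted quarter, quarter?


Beat values:
  half = 2 beats
  quarter = 1 beat
  eighth = 0.5 beats
  eighth = 0.5 beats
  dotted quarter = 1.5 beats
  quarter = 1 beat
Sum = 2 + 1 + 0.5 + 0.5 + 1.5 + 1
= 6.5 beats


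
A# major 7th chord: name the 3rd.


Let's work it out.
Major 7th chord = root + major 3rd + perfect 5th + major 7th
Seventh chords stack in thirds, so the letter names are A-C-E-G
Root: A#
Major 3rd above A#: C##
Perfect 5th above A#: E#
Major 7th above A#: G##
The 3rd = C##


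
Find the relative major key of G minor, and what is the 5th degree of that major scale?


Working:
The relative major shares the key signature and is a minor 3rd above the minor tonic
A minor 3rd above G is Bb
→ relative major of G minor is Bb major
Bb major scale: Bb C D Eb F G A
= Bb major; 5th degree = F


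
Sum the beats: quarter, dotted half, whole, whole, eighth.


Working:
Beat values:
  quarter = 1 beat
  dotted half = 3 beats
  whole = 4 beats
  whole = 4 beats
  eighth = 0.5 beats
Sum = 1 + 3 + 4 + 4 + 0.5
= 12.5 beats


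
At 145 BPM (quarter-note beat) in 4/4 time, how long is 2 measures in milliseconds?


Let's work it out.
Quarter-note beat duration = 60000 / 145 ms
Beats per measure (4/4) = 4
One measure = 4 × 60000 / 145 = 240000 / 145 ms
2 measures = 2 × 240000 / 145 = 480000 / 145
= 3310.3 ms


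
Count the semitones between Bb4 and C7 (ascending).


Solution.
Absolute semitone position = octave×12 + chromatic position
Bb4: 4×12 + 10 = 58
C7: 7×12 + 0 = 84
Difference = 84 - 58 = 26
= 26 semitones


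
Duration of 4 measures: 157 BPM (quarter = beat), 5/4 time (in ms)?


Quarter-note beat duration = 60000 / 157 ms
Beats per measure (5/4) = 5
One measure = 5 × 60000 / 157 = 300000 / 157 ms
4 measures = 4 × 300000 / 157 = 1200000 / 157
= 7643.3 ms


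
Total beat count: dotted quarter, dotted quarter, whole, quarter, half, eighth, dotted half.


Beat values:
  dotted quarter = 1.5 beats
  dotted quarter = 1.5 beats
  whole = 4 beats
  quarter = 1 beat
  half = 2 beats
  eighth = 0.5 beats
  dotted half = 3 beats
Sum = 1.5 + 1.5 + 4 + 1 + 2 + 0.5 + 3
= 13.5 beats


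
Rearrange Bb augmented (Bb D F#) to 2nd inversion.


Reasoning:
Root position: Bb D F#
2nd inversion: move root and 3rd up an octave
Bass note: F#
Notes (bottom to top) = F# Bb D


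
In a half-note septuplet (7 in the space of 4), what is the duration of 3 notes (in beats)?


Reasoning:
Septuplet: 7 notes occupy the space of 4 half notes
Space = 4 × 2 = 8 beats
Each septuplet note = 8 / 7 = 8/7 beats
3 notes = 3 × 8/7 = 24/7
= 24/7 beats


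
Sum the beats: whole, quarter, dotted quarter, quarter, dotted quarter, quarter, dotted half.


Step by step:
Beat values:
  whole = 4 beats
  quarter = 1 beat
  dotted quarter = 1.5 beats
  quarter = 1 beat
  dotted quarter = 1.5 beats
  quarter = 1 beat
  dotted half = 3 beats
Sum = 4 + 1 + 1.5 + 1 + 1.5 + 1 + 3
= 13 beats


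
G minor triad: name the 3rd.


Minor triad = root + minor 3rd (3 semitones) + perfect 5th (7 semitones)
A triad on G stacks thirds, so the chord tones use letter names G-B-D
Root: G
Minor 3rd above G: Bb
Perfect 5th above G: D
The 3rd = Bb
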